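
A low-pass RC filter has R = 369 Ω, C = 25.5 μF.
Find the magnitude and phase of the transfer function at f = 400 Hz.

Step 1 — Angular frequency: ω = 2π·400 = 2513 rad/s.
Step 2 — Transfer function: H(jω) = 1/(1 + jωRC).
Step 3 — Denominator: 1 + jωRC = 1 + j·2513·369·2.55e-05 = 1 + j23.65.
Step 4 — H = 0.001785 - j0.04221.
Step 5 — Magnitude: |H| = 0.04225 (-27.5 dB); phase: φ = -87.6°.

|H| = 0.04225 (-27.5 dB), φ = -87.6°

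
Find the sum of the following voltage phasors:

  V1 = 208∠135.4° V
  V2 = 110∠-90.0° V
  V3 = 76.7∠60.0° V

Step 1 — Convert each phasor to rectangular form:
  V1 = 208·(cos(135.4°) + j·sin(135.4°)) = -148.1 + j146 V
  V2 = 110·(cos(-90.0°) + j·sin(-90.0°)) = 0 - j110 V
  V3 = 76.7·(cos(60.0°) + j·sin(60.0°)) = 38.35 + j66.42 V
Step 2 — Sum components: V_total = -109.8 + j102.5 V.
Step 3 — Convert to polar: |V_total| = 150.2 V, ∠V_total = 137.0°.

V_total = 150.2∠137.0° V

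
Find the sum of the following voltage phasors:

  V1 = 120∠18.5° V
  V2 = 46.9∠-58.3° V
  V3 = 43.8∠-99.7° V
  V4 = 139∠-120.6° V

Step 1 — Convert each phasor to rectangular form:
  V1 = 120·(cos(18.5°) + j·sin(18.5°)) = 113.8 + j38.08 V
  V2 = 46.9·(cos(-58.3°) + j·sin(-58.3°)) = 24.64 - j39.9 V
  V3 = 43.8·(cos(-99.7°) + j·sin(-99.7°)) = -7.38 - j43.17 V
  V4 = 139·(cos(-120.6°) + j·sin(-120.6°)) = -70.76 - j119.6 V
Step 2 — Sum components: V_total = 60.31 - j164.6 V.
Step 3 — Convert to polar: |V_total| = 175.3 V, ∠V_total = -69.9°.

V_total = 175.3∠-69.9° V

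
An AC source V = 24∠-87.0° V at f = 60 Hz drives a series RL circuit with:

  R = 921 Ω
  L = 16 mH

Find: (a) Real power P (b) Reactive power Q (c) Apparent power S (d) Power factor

Step 1 — Angular frequency: ω = 2π·f = 2π·60 = 377 rad/s.
Step 2 — Component impedances:
  R: Z = R = 921 Ω
  L: Z = jωL = j·377·0.016 = 0 + j6.032 Ω
Step 3 — Series combination: Z_total = R + L = 921 + j6.032 Ω = 921∠0.4° Ω.
Step 4 — Source phasor: V = 24∠-87.0° V = 1.256 - j23.97 V.
Step 5 — Current: I = V / Z = 0.001193 - j0.02603 A = 0.02606∠-87.4° A.
Step 6 — Complex power: S = V·I* = 0.6254 + j0.004096 VA.
Step 7 — Real power: P = Re(S) = 0.6254 W.
Step 8 — Reactive power: Q = Im(S) = 0.004096 VAR.
Step 9 — Apparent power: |S| = 0.6254 VA.
Step 10 — Power factor: PF = P/|S| = 1 (lagging).

(a) P = 0.6254 W  (b) Q = 0.004096 VAR  (c) S = 0.6254 VA  (d) PF = 1 (lagging)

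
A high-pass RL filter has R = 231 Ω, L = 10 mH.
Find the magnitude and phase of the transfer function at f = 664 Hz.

Step 1 — Angular frequency: ω = 2π·664 = 4172 rad/s.
Step 2 — Transfer function: H(jω) = jωL/(R + jωL).
Step 3 — Numerator jωL = j·41.72; denominator R + jωL = 231 + j41.72.
Step 4 — H = 0.03159 + j0.1749.
Step 5 — Magnitude: |H| = 0.1777 (-15.0 dB); phase: φ = 79.8°.

|H| = 0.1777 (-15.0 dB), φ = 79.8°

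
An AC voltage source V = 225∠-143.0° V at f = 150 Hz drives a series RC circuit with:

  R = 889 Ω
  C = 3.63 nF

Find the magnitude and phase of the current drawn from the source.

Step 1 — Angular frequency: ω = 2π·f = 2π·150 = 942.5 rad/s.
Step 2 — Component impedances:
  R: Z = R = 889 Ω
  C: Z = 1/(jωC) = -j/(ω·C) = 0 - j2.923e+05 Ω
Step 3 — Series combination: Z_total = R + C = 889 - j2.923e+05 Ω = 2.923e+05∠-89.8° Ω.
Step 4 — Source phasor: V = 225∠-143.0° V = -179.7 - j135.4 V.
Step 5 — Ohm's law: I = V / Z_total = (-179.7 - j135.4) / (889 - j2.923e+05) = 0.0004614 - j0.0006162 A.
Step 6 — Convert to polar: |I| = 0.0007698 A, ∠I = -53.2°.

I = 0.0007698∠-53.2° A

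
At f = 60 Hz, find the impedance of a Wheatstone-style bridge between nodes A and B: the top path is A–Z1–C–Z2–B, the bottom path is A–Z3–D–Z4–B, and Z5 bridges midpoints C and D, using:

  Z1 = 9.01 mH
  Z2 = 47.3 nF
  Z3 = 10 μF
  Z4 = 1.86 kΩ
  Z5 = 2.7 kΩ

Step 1 — Angular frequency: ω = 2π·f = 2π·60 = 377 rad/s.
Step 2 — Component impedances:
  Z1: Z = jωL = j·377·0.00901 = 0 + j3.397 Ω
  Z2: Z = 1/(jωC) = -j/(ω·C) = 0 - j5.608e+04 Ω
  Z3: Z = 1/(jωC) = -j/(ω·C) = 0 - j265.3 Ω
  Z4: Z = R = 1860 Ω
  Z5: Z = R = 2700 Ω
Step 3 — Bridge requires nodal analysis (the Z5 bridge couples midpoints C and D, so the two paths cannot be reduced to a simple series/parallel combination). Setting node B to ground and injecting 1 A at node A, the 3-node admittance system at A, C, D solves to V_A = Z_AB = 1866 - j324 Ω = 1894∠-9.8° Ω.

Z = 1866 - j324 Ω = 1894∠-9.8° Ω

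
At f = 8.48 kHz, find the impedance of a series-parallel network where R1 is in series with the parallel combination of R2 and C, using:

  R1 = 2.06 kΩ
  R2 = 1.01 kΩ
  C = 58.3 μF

Step 1 — Angular frequency: ω = 2π·f = 2π·8480 = 5.328e+04 rad/s.
Step 2 — Component impedances:
  R1: Z = R = 2060 Ω
  R2: Z = R = 1010 Ω
  C: Z = 1/(jωC) = -j/(ω·C) = 0 - j0.3219 Ω
Step 3 — Parallel branch: R2 || C = 1/(1/R2 + 1/C) = 0.0001026 - j0.3219 Ω.
Step 4 — Series with R1: Z_total = R1 + (R2 || C) = 2060 - j0.3219 Ω = 2060∠-0.0° Ω.

Z = 2060 - j0.3219 Ω = 2060∠-0.0° Ω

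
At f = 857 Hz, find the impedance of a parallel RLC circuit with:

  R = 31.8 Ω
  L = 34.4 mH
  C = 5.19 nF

Step 1 — Angular frequency: ω = 2π·f = 2π·857 = 5385 rad/s.
Step 2 — Component impedances:
  R: Z = R = 31.8 Ω
  L: Z = jωL = j·5385·0.0344 = 0 + j185.2 Ω
  C: Z = 1/(jωC) = -j/(ω·C) = 0 - j3.578e+04 Ω
Step 3 — Parallel combination: 1/Z_total = 1/R + 1/L + 1/C; Z_total = 30.9 + j5.277 Ω = 31.35∠9.7° Ω.

Z = 30.9 + j5.277 Ω = 31.35∠9.7° Ω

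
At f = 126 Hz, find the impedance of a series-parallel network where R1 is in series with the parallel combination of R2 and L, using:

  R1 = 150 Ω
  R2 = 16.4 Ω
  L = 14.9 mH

Step 1 — Angular frequency: ω = 2π·f = 2π·126 = 791.7 rad/s.
Step 2 — Component impedances:
  R1: Z = R = 150 Ω
  R2: Z = R = 16.4 Ω
  L: Z = jωL = j·791.7·0.0149 = 0 + j11.8 Ω
Step 3 — Parallel branch: R2 || L = 1/(1/R2 + 1/L) = 5.592 + j7.774 Ω.
Step 4 — Series with R1: Z_total = R1 + (R2 || L) = 155.6 + j7.774 Ω = 155.8∠2.9° Ω.

Z = 155.6 + j7.774 Ω = 155.8∠2.9° Ω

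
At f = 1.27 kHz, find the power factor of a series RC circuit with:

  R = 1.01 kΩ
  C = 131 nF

Step 1 — Angular frequency: ω = 2π·f = 2π·1270 = 7980 rad/s.
Step 2 — Component impedances:
  R: Z = R = 1010 Ω
  C: Z = 1/(jωC) = -j/(ω·C) = 0 - j956.6 Ω
Step 3 — Series combination: Z_total = R + C = 1010 - j956.6 Ω = 1391∠-43.4° Ω.
Step 4 — Power factor: PF = cos(φ) = Re(Z)/|Z| = 1010/1391.1 = 0.726.
Step 5 — Type: Im(Z) = -956.6 ⇒ leading (phase φ = -43.4°).

PF = 0.726 (leading, φ = -43.4°)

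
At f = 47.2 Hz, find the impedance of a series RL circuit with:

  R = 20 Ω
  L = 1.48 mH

Step 1 — Angular frequency: ω = 2π·f = 2π·47.2 = 296.6 rad/s.
Step 2 — Component impedances:
  R: Z = R = 20 Ω
  L: Z = jωL = j·296.6·0.00148 = 0 + j0.4389 Ω
Step 3 — Series combination: Z_total = R + L = 20 + j0.4389 Ω = 20∠1.3° Ω.

Z = 20 + j0.4389 Ω = 20∠1.3° Ω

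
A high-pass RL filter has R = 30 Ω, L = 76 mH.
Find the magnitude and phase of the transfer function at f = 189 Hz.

Step 1 — Angular frequency: ω = 2π·189 = 1188 rad/s.
Step 2 — Transfer function: H(jω) = jωL/(R + jωL).
Step 3 — Numerator jωL = j·90.25; denominator R + jωL = 30 + j90.25.
Step 4 — H = 0.9005 + j0.2993.
Step 5 — Magnitude: |H| = 0.9489 (-0.5 dB); phase: φ = 18.4°.

|H| = 0.9489 (-0.5 dB), φ = 18.4°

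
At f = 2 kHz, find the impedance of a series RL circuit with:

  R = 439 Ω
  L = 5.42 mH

Step 1 — Angular frequency: ω = 2π·f = 2π·2000 = 1.257e+04 rad/s.
Step 2 — Component impedances:
  R: Z = R = 439 Ω
  L: Z = jωL = j·1.257e+04·0.00542 = 0 + j68.11 Ω
Step 3 — Series combination: Z_total = R + L = 439 + j68.11 Ω = 444.3∠8.8° Ω.

Z = 439 + j68.11 Ω = 444.3∠8.8° Ω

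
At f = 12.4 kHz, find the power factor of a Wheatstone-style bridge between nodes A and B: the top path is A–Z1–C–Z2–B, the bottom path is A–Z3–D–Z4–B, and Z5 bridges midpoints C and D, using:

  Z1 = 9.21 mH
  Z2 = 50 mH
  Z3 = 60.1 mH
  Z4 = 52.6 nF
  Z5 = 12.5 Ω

Step 1 — Angular frequency: ω = 2π·f = 2π·1.24e+04 = 7.791e+04 rad/s.
Step 2 — Component impedances:
  Z1: Z = jωL = j·7.791e+04·0.00921 = 0 + j717.6 Ω
  Z2: Z = jωL = j·7.791e+04·0.05 = 0 + j3896 Ω
  Z3: Z = jωL = j·7.791e+04·0.0601 = 0 + j4682 Ω
  Z4: Z = 1/(jωC) = -j/(ω·C) = 0 - j244 Ω
  Z5: Z = R = 12.5 Ω
Step 3 — Bridge requires nodal analysis (the Z5 bridge couples midpoints C and D, so the two paths cannot be reduced to a simple series/parallel combination). Setting node B to ground and injecting 1 A at node A, the 3-node admittance system at A, C, D solves to V_A = Z_AB = 10.9 + j362 Ω = 362.1∠88.3° Ω.
Step 4 — Power factor: PF = cos(φ) = Re(Z)/|Z| = 10.903/362.12 = 0.03011.
Step 5 — Type: Im(Z) = 362 ⇒ lagging (phase φ = 88.3°).

PF = 0.03011 (lagging, φ = 88.3°)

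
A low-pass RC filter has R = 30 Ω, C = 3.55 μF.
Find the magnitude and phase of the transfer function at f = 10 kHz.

Step 1 — Angular frequency: ω = 2π·1e+04 = 6.283e+04 rad/s.
Step 2 — Transfer function: H(jω) = 1/(1 + jωRC).
Step 3 — Denominator: 1 + jωRC = 1 + j·6.283e+04·30·3.55e-06 = 1 + j6.692.
Step 4 — H = 0.02184 - j0.1462.
Step 5 — Magnitude: |H| = 0.1478 (-16.6 dB); phase: φ = -81.5°.

|H| = 0.1478 (-16.6 dB), φ = -81.5°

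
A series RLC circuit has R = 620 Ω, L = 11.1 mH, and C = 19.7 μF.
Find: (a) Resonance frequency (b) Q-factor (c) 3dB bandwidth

Step 1 — Resonance: ω₀ = 1/√(LC) = 1/√(0.0111·1.97e-05) = 2138 rad/s.
Step 2 — f₀ = ω₀/(2π) = 340.3 Hz.
Step 3 — Series Q: Q = ω₀L/R = 2138·0.0111/620 = 0.03829.
Step 4 — Bandwidth: Δω = ω₀/Q = 5.586e+04 rad/s; BW = Δω/(2π) = 8890 Hz.

(a) f₀ = 340.3 Hz  (b) Q = 0.03829  (c) BW = 8890 Hz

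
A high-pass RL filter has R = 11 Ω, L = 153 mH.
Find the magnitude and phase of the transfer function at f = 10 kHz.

Step 1 — Angular frequency: ω = 2π·1e+04 = 6.283e+04 rad/s.
Step 2 — Transfer function: H(jω) = jωL/(R + jωL).
Step 3 — Numerator jωL = j·9613; denominator R + jωL = 11 + j9613.
Step 4 — H = 1 + j0.001144.
Step 5 — Magnitude: |H| = 1 (-0.0 dB); phase: φ = 0.1°.

|H| = 1 (-0.0 dB), φ = 0.1°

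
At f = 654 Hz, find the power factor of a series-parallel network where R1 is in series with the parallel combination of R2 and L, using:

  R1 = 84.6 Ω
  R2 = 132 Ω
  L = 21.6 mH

Step 1 — Angular frequency: ω = 2π·f = 2π·654 = 4109 rad/s.
Step 2 — Component impedances:
  R1: Z = R = 84.6 Ω
  R2: Z = R = 132 Ω
  L: Z = jωL = j·4109·0.0216 = 0 + j88.76 Ω
Step 3 — Parallel branch: R2 || L = 1/(1/R2 + 1/L) = 41.1 + j61.12 Ω.
Step 4 — Series with R1: Z_total = R1 + (R2 || L) = 125.7 + j61.12 Ω = 139.8∠25.9° Ω.
Step 5 — Power factor: PF = cos(φ) = Re(Z)/|Z| = 125.7/139.77 = 0.8993.
Step 6 — Type: Im(Z) = 61.12 ⇒ lagging (phase φ = 25.9°).

PF = 0.8993 (lagging, φ = 25.9°)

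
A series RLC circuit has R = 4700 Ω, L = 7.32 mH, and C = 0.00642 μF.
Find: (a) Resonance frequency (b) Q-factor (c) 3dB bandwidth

Step 1 — Resonance: ω₀ = 1/√(LC) = 1/√(0.00732·6.42e-09) = 1.459e+05 rad/s.
Step 2 — f₀ = ω₀/(2π) = 2.322e+04 Hz.
Step 3 — Series Q: Q = ω₀L/R = 1.459e+05·0.00732/4700 = 0.2272.
Step 4 — Bandwidth: Δω = ω₀/Q = 6.421e+05 rad/s; BW = Δω/(2π) = 1.022e+05 Hz.

(a) f₀ = 2.322e+04 Hz  (b) Q = 0.2272  (c) BW = 1.022e+05 Hz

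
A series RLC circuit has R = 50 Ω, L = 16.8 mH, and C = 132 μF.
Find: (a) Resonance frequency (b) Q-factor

Step 1 — Resonance condition Im(Z)=0 gives ω₀ = 1/√(LC).
Step 2 — ω₀ = 1/√(0.0168·0.000132) = 671.5 rad/s.
Step 3 — f₀ = ω₀/(2π) = 106.9 Hz.
Step 4 — Series Q: Q = ω₀L/R = 671.5·0.0168/50 = 0.2256.

(a) f₀ = 106.9 Hz  (b) Q = 0.2256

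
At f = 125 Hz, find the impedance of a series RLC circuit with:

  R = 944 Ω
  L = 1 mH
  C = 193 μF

Step 1 — Angular frequency: ω = 2π·f = 2π·125 = 785.4 rad/s.
Step 2 — Component impedances:
  R: Z = R = 944 Ω
  L: Z = jωL = j·785.4·0.001 = 0 + j0.7854 Ω
  C: Z = 1/(jωC) = -j/(ω·C) = 0 - j6.597 Ω
Step 3 — Series combination: Z_total = R + L + C = 944 - j5.812 Ω = 944∠-0.4° Ω.

Z = 944 - j5.812 Ω = 944∠-0.4° Ω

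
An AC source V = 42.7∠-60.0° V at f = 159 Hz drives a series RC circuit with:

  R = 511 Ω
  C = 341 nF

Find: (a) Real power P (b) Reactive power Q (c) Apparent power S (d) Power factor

Step 1 — Angular frequency: ω = 2π·f = 2π·159 = 999 rad/s.
Step 2 — Component impedances:
  R: Z = R = 511 Ω
  C: Z = 1/(jωC) = -j/(ω·C) = 0 - j2935 Ω
Step 3 — Series combination: Z_total = R + C = 511 - j2935 Ω = 2980∠-80.1° Ω.
Step 4 — Source phasor: V = 42.7∠-60.0° V = 21.35 - j36.98 V.
Step 5 — Current: I = V / Z = 0.01346 + j0.004931 A = 0.01433∠20.1° A.
Step 6 — Complex power: S = V·I* = 0.1049 - j0.6029 VA.
Step 7 — Real power: P = Re(S) = 0.1049 W.
Step 8 — Reactive power: Q = Im(S) = -0.6029 VAR.
Step 9 — Apparent power: |S| = 0.6119 VA.
Step 10 — Power factor: PF = P/|S| = 0.1715 (leading).

(a) P = 0.1049 W  (b) Q = -0.6029 VAR  (c) S = 0.6119 VA  (d) PF = 0.1715 (leading)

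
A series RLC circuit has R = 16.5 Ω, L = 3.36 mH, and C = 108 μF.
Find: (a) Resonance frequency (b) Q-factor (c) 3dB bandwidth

Step 1 — Resonance condition Im(Z)=0 gives ω₀ = 1/√(LC).
Step 2 — ω₀ = 1/√(0.00336·0.000108) = 1660 rad/s.
Step 3 — f₀ = ω₀/(2π) = 264.2 Hz.
Step 4 — Series Q: Q = ω₀L/R = 1660·0.00336/16.5 = 0.338.
Step 5 — 3dB bandwidth: Δω = ω₀/Q = 4911 rad/s; BW = Δω/(2π) = 781.6 Hz.

(a) f₀ = 264.2 Hz  (b) Q = 0.338  (c) BW = 781.6 Hz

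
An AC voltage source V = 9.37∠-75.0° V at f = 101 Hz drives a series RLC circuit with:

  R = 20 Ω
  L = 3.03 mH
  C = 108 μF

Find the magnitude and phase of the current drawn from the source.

Step 1 — Angular frequency: ω = 2π·f = 2π·101 = 634.6 rad/s.
Step 2 — Component impedances:
  R: Z = R = 20 Ω
  L: Z = jωL = j·634.6·0.00303 = 0 + j1.923 Ω
  C: Z = 1/(jωC) = -j/(ω·C) = 0 - j14.59 Ω
Step 3 — Series combination: Z_total = R + L + C = 20 - j12.67 Ω = 23.67∠-32.3° Ω.
Step 4 — Source phasor: V = 9.37∠-75.0° V = 2.425 - j9.051 V.
Step 5 — Ohm's law: I = V / Z_total = (2.425 - j9.051) / (20 - j12.67) = 0.2911 - j0.2682 A.
Step 6 — Convert to polar: |I| = 0.3958 A, ∠I = -42.7°.

I = 0.3958∠-42.7° A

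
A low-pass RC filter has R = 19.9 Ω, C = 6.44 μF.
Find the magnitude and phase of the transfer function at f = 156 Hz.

Step 1 — Angular frequency: ω = 2π·156 = 980.2 rad/s.
Step 2 — Transfer function: H(jω) = 1/(1 + jωRC).
Step 3 — Denominator: 1 + jωRC = 1 + j·980.2·19.9·6.44e-06 = 1 + j0.1256.
Step 4 — H = 0.9845 - j0.1237.
Step 5 — Magnitude: |H| = 0.9922 (-0.1 dB); phase: φ = -7.2°.

|H| = 0.9922 (-0.1 dB), φ = -7.2°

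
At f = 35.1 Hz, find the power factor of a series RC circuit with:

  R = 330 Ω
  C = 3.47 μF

Step 1 — Angular frequency: ω = 2π·f = 2π·35.1 = 220.5 rad/s.
Step 2 — Component impedances:
  R: Z = R = 330 Ω
  C: Z = 1/(jωC) = -j/(ω·C) = 0 - j1307 Ω
Step 3 — Series combination: Z_total = R + C = 330 - j1307 Ω = 1348∠-75.8° Ω.
Step 4 — Power factor: PF = cos(φ) = Re(Z)/|Z| = 330/1347.7 = 0.2449.
Step 5 — Type: Im(Z) = -1307 ⇒ leading (phase φ = -75.8°).

PF = 0.2449 (leading, φ = -75.8°)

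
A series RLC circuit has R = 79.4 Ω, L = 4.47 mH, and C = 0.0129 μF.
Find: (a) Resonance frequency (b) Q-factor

Step 1 — Resonance condition Im(Z)=0 gives ω₀ = 1/√(LC).
Step 2 — ω₀ = 1/√(0.00447·1.29e-08) = 1.317e+05 rad/s.
Step 3 — f₀ = ω₀/(2π) = 2.096e+04 Hz.
Step 4 — Series Q: Q = ω₀L/R = 1.317e+05·0.00447/79.4 = 7.414.

(a) f₀ = 2.096e+04 Hz  (b) Q = 7.414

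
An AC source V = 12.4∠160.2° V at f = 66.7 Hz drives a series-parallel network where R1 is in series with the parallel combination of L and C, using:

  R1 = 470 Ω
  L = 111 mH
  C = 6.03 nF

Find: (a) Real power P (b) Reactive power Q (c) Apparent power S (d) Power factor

Step 1 — Angular frequency: ω = 2π·f = 2π·66.7 = 419.1 rad/s.
Step 2 — Component impedances:
  R1: Z = R = 470 Ω
  L: Z = jωL = j·419.1·0.111 = 0 + j46.52 Ω
  C: Z = 1/(jωC) = -j/(ω·C) = 0 - j3.957e+05 Ω
Step 3 — Parallel branch: L || C = 1/(1/L + 1/C) = 0 + j46.52 Ω.
Step 4 — Series with R1: Z_total = R1 + (L || C) = 470 + j46.52 Ω = 472.3∠5.7° Ω.
Step 5 — Source phasor: V = 12.4∠160.2° V = -11.67 + j4.2 V.
Step 6 — Current: I = V / Z = -0.02371 + j0.01128 A = 0.02625∠154.5° A.
Step 7 — Complex power: S = V·I* = 0.324 + j0.03207 VA.
Step 8 — Real power: P = Re(S) = 0.324 W.
Step 9 — Reactive power: Q = Im(S) = 0.03207 VAR.
Step 10 — Apparent power: |S| = 0.3256 VA.
Step 11 — Power factor: PF = P/|S| = 0.9951 (lagging).

(a) P = 0.324 W  (b) Q = 0.03207 VAR  (c) S = 0.3256 VA  (d) PF = 0.9951 (lagging)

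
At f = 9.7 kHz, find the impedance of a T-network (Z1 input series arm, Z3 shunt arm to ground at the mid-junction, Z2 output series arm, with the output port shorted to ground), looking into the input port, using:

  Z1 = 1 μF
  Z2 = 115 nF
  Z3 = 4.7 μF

Step 1 — Angular frequency: ω = 2π·f = 2π·9700 = 6.095e+04 rad/s.
Step 2 — Component impedances:
  Z1: Z = 1/(jωC) = -j/(ω·C) = 0 - j16.41 Ω
  Z2: Z = 1/(jωC) = -j/(ω·C) = 0 - j142.7 Ω
  Z3: Z = 1/(jωC) = -j/(ω·C) = 0 - j3.491 Ω
Step 3 — With the output port shorted to ground, the output series arm Z2 runs from the junction to ground; the shunt arm Z3 also runs from the junction to ground. They appear in parallel: Z3 || Z2 = 0 - j3.408 Ω.
Step 4 — Series with input arm Z1: Z_in = Z1 + (Z3 || Z2) = 0 - j19.82 Ω = 19.82∠-90.0° Ω.

Z = 0 - j19.82 Ω = 19.82∠-90.0° Ω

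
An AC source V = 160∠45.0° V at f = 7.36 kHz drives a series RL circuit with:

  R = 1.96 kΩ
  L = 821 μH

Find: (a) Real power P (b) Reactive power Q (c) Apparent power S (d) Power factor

Step 1 — Angular frequency: ω = 2π·f = 2π·7360 = 4.624e+04 rad/s.
Step 2 — Component impedances:
  R: Z = R = 1960 Ω
  L: Z = jωL = j·4.624e+04·0.000821 = 0 + j37.97 Ω
Step 3 — Series combination: Z_total = R + L = 1960 + j37.97 Ω = 1960∠1.1° Ω.
Step 4 — Source phasor: V = 160∠45.0° V = 113.1 + j113.1 V.
Step 5 — Current: I = V / Z = 0.05882 + j0.05658 A = 0.08162∠43.9° A.
Step 6 — Complex power: S = V·I* = 13.06 + j0.2529 VA.
Step 7 — Real power: P = Re(S) = 13.06 W.
Step 8 — Reactive power: Q = Im(S) = 0.2529 VAR.
Step 9 — Apparent power: |S| = 13.06 VA.
Step 10 — Power factor: PF = P/|S| = 0.9998 (lagging).

(a) P = 13.06 W  (b) Q = 0.2529 VAR  (c) S = 13.06 VA  (d) PF = 0.9998 (lagging)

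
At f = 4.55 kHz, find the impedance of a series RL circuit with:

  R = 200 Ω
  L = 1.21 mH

Step 1 — Angular frequency: ω = 2π·f = 2π·4550 = 2.859e+04 rad/s.
Step 2 — Component impedances:
  R: Z = R = 200 Ω
  L: Z = jωL = j·2.859e+04·0.00121 = 0 + j34.59 Ω
Step 3 — Series combination: Z_total = R + L = 200 + j34.59 Ω = 203∠9.8° Ω.

Z = 200 + j34.59 Ω = 203∠9.8° Ω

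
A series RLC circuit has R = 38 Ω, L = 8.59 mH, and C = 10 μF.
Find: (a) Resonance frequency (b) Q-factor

Step 1 — Resonance condition Im(Z)=0 gives ω₀ = 1/√(LC).
Step 2 — ω₀ = 1/√(0.00859·1e-05) = 3412 rad/s.
Step 3 — f₀ = ω₀/(2π) = 543 Hz.
Step 4 — Series Q: Q = ω₀L/R = 3412·0.00859/38 = 0.7713.

(a) f₀ = 543 Hz  (b) Q = 0.7713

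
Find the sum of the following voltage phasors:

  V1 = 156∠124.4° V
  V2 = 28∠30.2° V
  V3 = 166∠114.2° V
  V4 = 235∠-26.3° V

Step 1 — Convert each phasor to rectangular form:
  V1 = 156·(cos(124.4°) + j·sin(124.4°)) = -88.13 + j128.7 V
  V2 = 28·(cos(30.2°) + j·sin(30.2°)) = 24.2 + j14.08 V
  V3 = 166·(cos(114.2°) + j·sin(114.2°)) = -68.05 + j151.4 V
  V4 = 235·(cos(-26.3°) + j·sin(-26.3°)) = 210.7 - j104.1 V
Step 2 — Sum components: V_total = 78.69 + j190.1 V.
Step 3 — Convert to polar: |V_total| = 205.7 V, ∠V_total = 67.5°.

V_total = 205.7∠67.5° V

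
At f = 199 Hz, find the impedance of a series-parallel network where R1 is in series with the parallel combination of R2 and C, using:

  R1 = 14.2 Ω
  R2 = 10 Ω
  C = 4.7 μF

Step 1 — Angular frequency: ω = 2π·f = 2π·199 = 1250 rad/s.
Step 2 — Component impedances:
  R1: Z = R = 14.2 Ω
  R2: Z = R = 10 Ω
  C: Z = 1/(jωC) = -j/(ω·C) = 0 - j170.2 Ω
Step 3 — Parallel branch: R2 || C = 1/(1/R2 + 1/C) = 9.966 - j0.5856 Ω.
Step 4 — Series with R1: Z_total = R1 + (R2 || C) = 24.17 - j0.5856 Ω = 24.17∠-1.4° Ω.

Z = 24.17 - j0.5856 Ω = 24.17∠-1.4° Ω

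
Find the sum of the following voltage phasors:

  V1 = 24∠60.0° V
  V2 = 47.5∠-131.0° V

Step 1 — Convert each phasor to rectangular form:
  V1 = 24·(cos(60.0°) + j·sin(60.0°)) = 12 + j20.78 V
  V2 = 47.5·(cos(-131.0°) + j·sin(-131.0°)) = -31.16 - j35.85 V
Step 2 — Sum components: V_total = -19.16 - j15.06 V.
Step 3 — Convert to polar: |V_total| = 24.37 V, ∠V_total = -141.8°.

V_total = 24.37∠-141.8° V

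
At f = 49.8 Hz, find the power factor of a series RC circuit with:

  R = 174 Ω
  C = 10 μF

Step 1 — Angular frequency: ω = 2π·f = 2π·49.8 = 312.9 rad/s.
Step 2 — Component impedances:
  R: Z = R = 174 Ω
  C: Z = 1/(jωC) = -j/(ω·C) = 0 - j319.6 Ω
Step 3 — Series combination: Z_total = R + C = 174 - j319.6 Ω = 363.9∠-61.4° Ω.
Step 4 — Power factor: PF = cos(φ) = Re(Z)/|Z| = 174/363.9 = 0.4782.
Step 5 — Type: Im(Z) = -319.6 ⇒ leading (phase φ = -61.4°).

PF = 0.4782 (leading, φ = -61.4°)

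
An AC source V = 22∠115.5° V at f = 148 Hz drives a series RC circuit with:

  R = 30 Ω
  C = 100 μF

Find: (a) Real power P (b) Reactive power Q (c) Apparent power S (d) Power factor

Step 1 — Angular frequency: ω = 2π·f = 2π·148 = 929.9 rad/s.
Step 2 — Component impedances:
  R: Z = R = 30 Ω
  C: Z = 1/(jωC) = -j/(ω·C) = 0 - j10.75 Ω
Step 3 — Series combination: Z_total = R + C = 30 - j10.75 Ω = 31.87∠-19.7° Ω.
Step 4 — Source phasor: V = 22∠115.5° V = -9.471 + j19.86 V.
Step 5 — Current: I = V / Z = -0.49 + j0.4862 A = 0.6903∠135.2° A.
Step 6 — Complex power: S = V·I* = 14.3 - j5.125 VA.
Step 7 — Real power: P = Re(S) = 14.3 W.
Step 8 — Reactive power: Q = Im(S) = -5.125 VAR.
Step 9 — Apparent power: |S| = 15.19 VA.
Step 10 — Power factor: PF = P/|S| = 0.9413 (leading).

(a) P = 14.3 W  (b) Q = -5.125 VAR  (c) S = 15.19 VA  (d) PF = 0.9413 (leading)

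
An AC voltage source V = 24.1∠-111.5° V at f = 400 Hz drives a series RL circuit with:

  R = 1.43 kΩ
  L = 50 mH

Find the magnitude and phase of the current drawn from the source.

Step 1 — Angular frequency: ω = 2π·f = 2π·400 = 2513 rad/s.
Step 2 — Component impedances:
  R: Z = R = 1430 Ω
  L: Z = jωL = j·2513·0.05 = 0 + j125.7 Ω
Step 3 — Series combination: Z_total = R + L = 1430 + j125.7 Ω = 1436∠5.0° Ω.
Step 4 — Source phasor: V = 24.1∠-111.5° V = -8.833 - j22.42 V.
Step 5 — Ohm's law: I = V / Z_total = (-8.833 - j22.42) / (1430 + j125.7) = -0.007497 - j0.01502 A.
Step 6 — Convert to polar: |I| = 0.01679 A, ∠I = -116.5°.

I = 0.01679∠-116.5° A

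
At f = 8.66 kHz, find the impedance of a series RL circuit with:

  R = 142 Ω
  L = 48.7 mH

Step 1 — Angular frequency: ω = 2π·f = 2π·8660 = 5.441e+04 rad/s.
Step 2 — Component impedances:
  R: Z = R = 142 Ω
  L: Z = jωL = j·5.441e+04·0.0487 = 0 + j2650 Ω
Step 3 — Series combination: Z_total = R + L = 142 + j2650 Ω = 2654∠86.9° Ω.

Z = 142 + j2650 Ω = 2654∠86.9° Ω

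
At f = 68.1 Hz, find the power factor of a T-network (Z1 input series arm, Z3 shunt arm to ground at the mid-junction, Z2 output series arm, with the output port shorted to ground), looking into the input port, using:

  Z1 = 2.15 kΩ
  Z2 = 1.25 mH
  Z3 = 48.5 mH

Step 1 — Angular frequency: ω = 2π·f = 2π·68.1 = 427.9 rad/s.
Step 2 — Component impedances:
  Z1: Z = R = 2150 Ω
  Z2: Z = jωL = j·427.9·0.00125 = 0 + j0.5349 Ω
  Z3: Z = jωL = j·427.9·0.0485 = 0 + j20.75 Ω
Step 3 — With the output port shorted to ground, the output series arm Z2 runs from the junction to ground; the shunt arm Z3 also runs from the junction to ground. They appear in parallel: Z3 || Z2 = 0 + j0.5214 Ω.
Step 4 — Series with input arm Z1: Z_in = Z1 + (Z3 || Z2) = 2150 + j0.5214 Ω = 2150∠0.0° Ω.
Step 5 — Power factor: PF = cos(φ) = Re(Z)/|Z| = 2150/2150 = 1.
Step 6 — Type: Im(Z) = 0.5214 ⇒ lagging (phase φ = 0.0°).

PF = 1 (lagging, φ = 0.0°)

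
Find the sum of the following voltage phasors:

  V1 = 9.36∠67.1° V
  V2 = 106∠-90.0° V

Step 1 — Convert each phasor to rectangular form:
  V1 = 9.36·(cos(67.1°) + j·sin(67.1°)) = 3.642 + j8.622 V
  V2 = 106·(cos(-90.0°) + j·sin(-90.0°)) = 0 - j106 V
Step 2 — Sum components: V_total = 3.642 - j97.38 V.
Step 3 — Convert to polar: |V_total| = 97.45 V, ∠V_total = -87.9°.

V_total = 97.45∠-87.9° V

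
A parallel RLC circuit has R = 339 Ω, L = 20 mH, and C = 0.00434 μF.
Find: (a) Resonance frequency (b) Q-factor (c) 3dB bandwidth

Step 1 — Resonance: ω₀ = 1/√(LC) = 1/√(0.02·4.34e-09) = 1.073e+05 rad/s.
Step 2 — f₀ = ω₀/(2π) = 1.708e+04 Hz.
Step 3 — Parallel Q: Q = R/(ω₀L) = 339/(1.073e+05·0.02) = 0.1579.
Step 4 — Bandwidth: Δω = ω₀/Q = 6.797e+05 rad/s; BW = Δω/(2π) = 1.082e+05 Hz.

(a) f₀ = 1.708e+04 Hz  (b) Q = 0.1579  (c) BW = 1.082e+05 Hz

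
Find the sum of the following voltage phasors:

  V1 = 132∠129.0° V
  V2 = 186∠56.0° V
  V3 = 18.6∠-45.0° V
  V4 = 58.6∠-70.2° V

Step 1 — Convert each phasor to rectangular form:
  V1 = 132·(cos(129.0°) + j·sin(129.0°)) = -83.07 + j102.6 V
  V2 = 186·(cos(56.0°) + j·sin(56.0°)) = 104 + j154.2 V
  V3 = 18.6·(cos(-45.0°) + j·sin(-45.0°)) = 13.15 - j13.15 V
  V4 = 58.6·(cos(-70.2°) + j·sin(-70.2°)) = 19.85 - j55.14 V
Step 2 — Sum components: V_total = 53.94 + j188.5 V.
Step 3 — Convert to polar: |V_total| = 196.1 V, ∠V_total = 74.0°.

V_total = 196.1∠74.0° V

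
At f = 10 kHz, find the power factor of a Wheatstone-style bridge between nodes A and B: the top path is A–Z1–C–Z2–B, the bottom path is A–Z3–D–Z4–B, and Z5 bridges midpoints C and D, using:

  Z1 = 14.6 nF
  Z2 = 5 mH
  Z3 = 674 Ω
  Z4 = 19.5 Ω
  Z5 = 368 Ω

Step 1 — Angular frequency: ω = 2π·f = 2π·1e+04 = 6.283e+04 rad/s.
Step 2 — Component impedances:
  Z1: Z = 1/(jωC) = -j/(ω·C) = 0 - j1090 Ω
  Z2: Z = jωL = j·6.283e+04·0.005 = 0 + j314.2 Ω
  Z3: Z = R = 674 Ω
  Z4: Z = R = 19.5 Ω
  Z5: Z = R = 368 Ω
Step 3 — Bridge requires nodal analysis (the Z5 bridge couples midpoints C and D, so the two paths cannot be reduced to a simple series/parallel combination). Setting node B to ground and injecting 1 A at node A, the 3-node admittance system at A, C, D solves to V_A = Z_AB = 431.4 - j273.8 Ω = 511∠-32.4° Ω.
Step 4 — Power factor: PF = cos(φ) = Re(Z)/|Z| = 431.43/510.95 = 0.8444.
Step 5 — Type: Im(Z) = -273.8 ⇒ leading (phase φ = -32.4°).

PF = 0.8444 (leading, φ = -32.4°)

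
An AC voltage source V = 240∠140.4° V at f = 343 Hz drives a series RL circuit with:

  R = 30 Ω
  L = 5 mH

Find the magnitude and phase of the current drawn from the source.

Step 1 — Angular frequency: ω = 2π·f = 2π·343 = 2155 rad/s.
Step 2 — Component impedances:
  R: Z = R = 30 Ω
  L: Z = jωL = j·2155·0.005 = 0 + j10.78 Ω
Step 3 — Series combination: Z_total = R + L = 30 + j10.78 Ω = 31.88∠19.8° Ω.
Step 4 — Source phasor: V = 240∠140.4° V = -184.9 + j153 V.
Step 5 — Ohm's law: I = V / Z_total = (-184.9 + j153) / (30 + j10.78) = -3.837 + j6.478 A.
Step 6 — Convert to polar: |I| = 7.529 A, ∠I = 120.6°.

I = 7.529∠120.6° A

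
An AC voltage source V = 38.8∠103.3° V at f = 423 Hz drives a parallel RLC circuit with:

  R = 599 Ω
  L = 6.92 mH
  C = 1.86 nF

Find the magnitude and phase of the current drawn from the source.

Step 1 — Angular frequency: ω = 2π·f = 2π·423 = 2658 rad/s.
Step 2 — Component impedances:
  R: Z = R = 599 Ω
  L: Z = jωL = j·2658·0.00692 = 0 + j18.39 Ω
  C: Z = 1/(jωC) = -j/(ω·C) = 0 - j2.023e+05 Ω
Step 3 — Parallel combination: 1/Z_total = 1/R + 1/L + 1/C; Z_total = 0.5643 + j18.38 Ω = 18.38∠88.2° Ω.
Step 4 — Source phasor: V = 38.8∠103.3° V = -8.926 + j37.76 V.
Step 5 — Ohm's law: I = V / Z_total = (-8.926 + j37.76) / (0.5643 + j18.38) = 2.038 + j0.5483 A.
Step 6 — Convert to polar: |I| = 2.11 A, ∠I = 15.1°.

I = 2.11∠15.1° A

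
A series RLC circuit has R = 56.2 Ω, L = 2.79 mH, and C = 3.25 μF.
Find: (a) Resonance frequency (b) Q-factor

Step 1 — Resonance condition Im(Z)=0 gives ω₀ = 1/√(LC).
Step 2 — ω₀ = 1/√(0.00279·3.25e-06) = 1.05e+04 rad/s.
Step 3 — f₀ = ω₀/(2π) = 1671 Hz.
Step 4 — Series Q: Q = ω₀L/R = 1.05e+04·0.00279/56.2 = 0.5213.

(a) f₀ = 1671 Hz  (b) Q = 0.5213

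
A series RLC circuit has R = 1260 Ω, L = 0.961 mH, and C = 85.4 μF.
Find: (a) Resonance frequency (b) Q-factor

Step 1 — Resonance condition Im(Z)=0 gives ω₀ = 1/√(LC).
Step 2 — ω₀ = 1/√(0.000961·8.54e-05) = 3491 rad/s.
Step 3 — f₀ = ω₀/(2π) = 555.6 Hz.
Step 4 — Series Q: Q = ω₀L/R = 3491·0.000961/1260 = 0.002662.

(a) f₀ = 555.6 Hz  (b) Q = 0.002662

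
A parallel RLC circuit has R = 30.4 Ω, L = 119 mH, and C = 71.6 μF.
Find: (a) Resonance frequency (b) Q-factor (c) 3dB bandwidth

Step 1 — Resonance: ω₀ = 1/√(LC) = 1/√(0.119·7.16e-05) = 342.6 rad/s.
Step 2 — f₀ = ω₀/(2π) = 54.52 Hz.
Step 3 — Parallel Q: Q = R/(ω₀L) = 30.4/(342.6·0.119) = 0.7457.
Step 4 — Bandwidth: Δω = ω₀/Q = 459.4 rad/s; BW = Δω/(2π) = 73.12 Hz.

(a) f₀ = 54.52 Hz  (b) Q = 0.7457  (c) BW = 73.12 Hz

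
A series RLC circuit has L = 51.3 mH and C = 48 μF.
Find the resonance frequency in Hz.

Step 1 — Resonance condition Im(Z)=0 gives ω₀ = 1/√(LC).
Step 2 — ω₀ = 1/√(0.0513·4.8e-05) = 637.3 rad/s.
Step 3 — f₀ = ω₀/(2π) = 101.4 Hz.

f₀ = 101.4 Hz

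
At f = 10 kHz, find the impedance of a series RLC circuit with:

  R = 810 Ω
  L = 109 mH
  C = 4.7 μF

Step 1 — Angular frequency: ω = 2π·f = 2π·1e+04 = 6.283e+04 rad/s.
Step 2 — Component impedances:
  R: Z = R = 810 Ω
  L: Z = jωL = j·6.283e+04·0.109 = 0 + j6849 Ω
  C: Z = 1/(jωC) = -j/(ω·C) = 0 - j3.386 Ω
Step 3 — Series combination: Z_total = R + L + C = 810 + j6845 Ω = 6893∠83.3° Ω.

Z = 810 + j6845 Ω = 6893∠83.3° Ω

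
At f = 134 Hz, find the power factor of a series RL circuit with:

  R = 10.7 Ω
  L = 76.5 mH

Step 1 — Angular frequency: ω = 2π·f = 2π·134 = 841.9 rad/s.
Step 2 — Component impedances:
  R: Z = R = 10.7 Ω
  L: Z = jωL = j·841.9·0.0765 = 0 + j64.41 Ω
Step 3 — Series combination: Z_total = R + L = 10.7 + j64.41 Ω = 65.29∠80.6° Ω.
Step 4 — Power factor: PF = cos(φ) = Re(Z)/|Z| = 10.7/65.29 = 0.1639.
Step 5 — Type: Im(Z) = 64.41 ⇒ lagging (phase φ = 80.6°).

PF = 0.1639 (lagging, φ = 80.6°)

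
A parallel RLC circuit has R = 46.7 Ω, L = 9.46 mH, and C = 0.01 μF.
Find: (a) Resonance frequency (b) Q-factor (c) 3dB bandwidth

Step 1 — Resonance: ω₀ = 1/√(LC) = 1/√(0.00946·1e-08) = 1.028e+05 rad/s.
Step 2 — f₀ = ω₀/(2π) = 1.636e+04 Hz.
Step 3 — Parallel Q: Q = R/(ω₀L) = 46.7/(1.028e+05·0.00946) = 0.04801.
Step 4 — Bandwidth: Δω = ω₀/Q = 2.141e+06 rad/s; BW = Δω/(2π) = 3.408e+05 Hz.

(a) f₀ = 1.636e+04 Hz  (b) Q = 0.04801  (c) BW = 3.408e+05 Hz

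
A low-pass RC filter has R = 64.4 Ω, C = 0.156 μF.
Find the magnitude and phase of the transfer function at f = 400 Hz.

Step 1 — Angular frequency: ω = 2π·400 = 2513 rad/s.
Step 2 — Transfer function: H(jω) = 1/(1 + jωRC).
Step 3 — Denominator: 1 + jωRC = 1 + j·2513·64.4·1.56e-07 = 1 + j0.02525.
Step 4 — H = 0.9994 - j0.02523.
Step 5 — Magnitude: |H| = 0.9997 (-0.0 dB); phase: φ = -1.4°.

|H| = 0.9997 (-0.0 dB), φ = -1.4°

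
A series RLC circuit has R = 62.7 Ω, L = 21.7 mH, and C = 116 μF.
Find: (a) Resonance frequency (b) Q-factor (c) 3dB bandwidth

Step 1 — Resonance: ω₀ = 1/√(LC) = 1/√(0.0217·0.000116) = 630.3 rad/s.
Step 2 — f₀ = ω₀/(2π) = 100.3 Hz.
Step 3 — Series Q: Q = ω₀L/R = 630.3·0.0217/62.7 = 0.2181.
Step 4 — Bandwidth: Δω = ω₀/Q = 2889 rad/s; BW = Δω/(2π) = 459.9 Hz.

(a) f₀ = 100.3 Hz  (b) Q = 0.2181  (c) BW = 459.9 Hz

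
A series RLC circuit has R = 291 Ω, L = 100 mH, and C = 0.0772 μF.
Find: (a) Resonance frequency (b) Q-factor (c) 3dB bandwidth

Step 1 — Resonance condition Im(Z)=0 gives ω₀ = 1/√(LC).
Step 2 — ω₀ = 1/√(0.1·7.72e-08) = 1.138e+04 rad/s.
Step 3 — f₀ = ω₀/(2π) = 1811 Hz.
Step 4 — Series Q: Q = ω₀L/R = 1.138e+04·0.1/291 = 3.911.
Step 5 — 3dB bandwidth: Δω = ω₀/Q = 2910 rad/s; BW = Δω/(2π) = 463.1 Hz.

(a) f₀ = 1811 Hz  (b) Q = 3.911  (c) BW = 463.1 Hz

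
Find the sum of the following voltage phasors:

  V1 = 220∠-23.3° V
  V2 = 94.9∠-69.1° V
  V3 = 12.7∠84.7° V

Step 1 — Convert each phasor to rectangular form:
  V1 = 220·(cos(-23.3°) + j·sin(-23.3°)) = 202.1 - j87.02 V
  V2 = 94.9·(cos(-69.1°) + j·sin(-69.1°)) = 33.85 - j88.66 V
  V3 = 12.7·(cos(84.7°) + j·sin(84.7°)) = 1.173 + j12.65 V
Step 2 — Sum components: V_total = 237.1 - j163 V.
Step 3 — Convert to polar: |V_total| = 287.7 V, ∠V_total = -34.5°.

V_total = 287.7∠-34.5° V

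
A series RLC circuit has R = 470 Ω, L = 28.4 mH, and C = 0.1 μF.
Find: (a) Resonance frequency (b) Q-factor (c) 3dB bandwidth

Step 1 — Resonance: ω₀ = 1/√(LC) = 1/√(0.0284·1e-07) = 1.876e+04 rad/s.
Step 2 — f₀ = ω₀/(2π) = 2986 Hz.
Step 3 — Series Q: Q = ω₀L/R = 1.876e+04·0.0284/470 = 1.134.
Step 4 — Bandwidth: Δω = ω₀/Q = 1.655e+04 rad/s; BW = Δω/(2π) = 2634 Hz.

(a) f₀ = 2986 Hz  (b) Q = 1.134  (c) BW = 2634 Hz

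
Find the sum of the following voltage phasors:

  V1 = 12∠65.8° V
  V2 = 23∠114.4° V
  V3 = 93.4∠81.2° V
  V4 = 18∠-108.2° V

Step 1 — Convert each phasor to rectangular form:
  V1 = 12·(cos(65.8°) + j·sin(65.8°)) = 4.919 + j10.95 V
  V2 = 23·(cos(114.4°) + j·sin(114.4°)) = -9.501 + j20.95 V
  V3 = 93.4·(cos(81.2°) + j·sin(81.2°)) = 14.29 + j92.3 V
  V4 = 18·(cos(-108.2°) + j·sin(-108.2°)) = -5.622 - j17.1 V
Step 2 — Sum components: V_total = 4.085 + j107.1 V.
Step 3 — Convert to polar: |V_total| = 107.2 V, ∠V_total = 87.8°.

V_total = 107.2∠87.8° V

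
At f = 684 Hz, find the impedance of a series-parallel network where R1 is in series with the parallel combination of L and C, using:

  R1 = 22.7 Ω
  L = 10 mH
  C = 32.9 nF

Step 1 — Angular frequency: ω = 2π·f = 2π·684 = 4298 rad/s.
Step 2 — Component impedances:
  R1: Z = R = 22.7 Ω
  L: Z = jωL = j·4298·0.01 = 0 + j42.98 Ω
  C: Z = 1/(jωC) = -j/(ω·C) = 0 - j7072 Ω
Step 3 — Parallel branch: L || C = 1/(1/L + 1/C) = 0 + j43.24 Ω.
Step 4 — Series with R1: Z_total = R1 + (L || C) = 22.7 + j43.24 Ω = 48.84∠62.3° Ω.

Z = 22.7 + j43.24 Ω = 48.84∠62.3° Ω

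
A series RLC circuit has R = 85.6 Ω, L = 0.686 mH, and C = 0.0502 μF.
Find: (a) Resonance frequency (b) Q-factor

Step 1 — Resonance condition Im(Z)=0 gives ω₀ = 1/√(LC).
Step 2 — ω₀ = 1/√(0.000686·5.02e-08) = 1.704e+05 rad/s.
Step 3 — f₀ = ω₀/(2π) = 2.712e+04 Hz.
Step 4 — Series Q: Q = ω₀L/R = 1.704e+05·0.000686/85.6 = 1.366.

(a) f₀ = 2.712e+04 Hz  (b) Q = 1.366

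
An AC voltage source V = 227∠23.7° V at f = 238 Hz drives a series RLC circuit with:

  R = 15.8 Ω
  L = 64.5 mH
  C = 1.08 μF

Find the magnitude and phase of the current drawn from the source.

Step 1 — Angular frequency: ω = 2π·f = 2π·238 = 1495 rad/s.
Step 2 — Component impedances:
  R: Z = R = 15.8 Ω
  L: Z = jωL = j·1495·0.0645 = 0 + j96.45 Ω
  C: Z = 1/(jωC) = -j/(ω·C) = 0 - j619.2 Ω
Step 3 — Series combination: Z_total = R + L + C = 15.8 - j522.7 Ω = 523∠-88.3° Ω.
Step 4 — Source phasor: V = 227∠23.7° V = 207.9 + j91.24 V.
Step 5 — Ohm's law: I = V / Z_total = (207.9 + j91.24) / (15.8 - j522.7) = -0.1624 + j0.4025 A.
Step 6 — Convert to polar: |I| = 0.4341 A, ∠I = 112.0°.

I = 0.4341∠112.0° A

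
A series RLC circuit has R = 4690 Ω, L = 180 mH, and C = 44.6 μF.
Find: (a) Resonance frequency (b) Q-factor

Step 1 — Resonance condition Im(Z)=0 gives ω₀ = 1/√(LC).
Step 2 — ω₀ = 1/√(0.18·4.46e-05) = 352.9 rad/s.
Step 3 — f₀ = ω₀/(2π) = 56.17 Hz.
Step 4 — Series Q: Q = ω₀L/R = 352.9·0.18/4690 = 0.01355.

(a) f₀ = 56.17 Hz  (b) Q = 0.01355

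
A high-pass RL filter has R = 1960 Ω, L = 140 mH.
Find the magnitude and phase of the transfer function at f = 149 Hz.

Step 1 — Angular frequency: ω = 2π·149 = 936.2 rad/s.
Step 2 — Transfer function: H(jω) = jωL/(R + jωL).
Step 3 — Numerator jωL = j·131.1; denominator R + jωL = 1960 + j131.1.
Step 4 — H = 0.004452 + j0.06657.
Step 5 — Magnitude: |H| = 0.06672 (-23.5 dB); phase: φ = 86.2°.

|H| = 0.06672 (-23.5 dB), φ = 86.2°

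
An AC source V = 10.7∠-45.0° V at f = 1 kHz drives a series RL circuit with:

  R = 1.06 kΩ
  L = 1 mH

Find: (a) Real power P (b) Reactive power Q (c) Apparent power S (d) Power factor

Step 1 — Angular frequency: ω = 2π·f = 2π·1000 = 6283 rad/s.
Step 2 — Component impedances:
  R: Z = R = 1060 Ω
  L: Z = jωL = j·6283·0.001 = 0 + j6.283 Ω
Step 3 — Series combination: Z_total = R + L = 1060 + j6.283 Ω = 1060∠0.3° Ω.
Step 4 — Source phasor: V = 10.7∠-45.0° V = 7.566 - j7.566 V.
Step 5 — Current: I = V / Z = 0.007095 - j0.00718 A = 0.01009∠-45.3° A.
Step 6 — Complex power: S = V·I* = 0.108 + j0.0006402 VA.
Step 7 — Real power: P = Re(S) = 0.108 W.
Step 8 — Reactive power: Q = Im(S) = 0.0006402 VAR.
Step 9 — Apparent power: |S| = 0.108 VA.
Step 10 — Power factor: PF = P/|S| = 1 (lagging).

(a) P = 0.108 W  (b) Q = 0.0006402 VAR  (c) S = 0.108 VA  (d) PF = 1 (lagging)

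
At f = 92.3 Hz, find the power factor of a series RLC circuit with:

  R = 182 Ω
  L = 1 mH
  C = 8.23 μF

Step 1 — Angular frequency: ω = 2π·f = 2π·92.3 = 579.9 rad/s.
Step 2 — Component impedances:
  R: Z = R = 182 Ω
  L: Z = jωL = j·579.9·0.001 = 0 + j0.5799 Ω
  C: Z = 1/(jωC) = -j/(ω·C) = 0 - j209.5 Ω
Step 3 — Series combination: Z_total = R + L + C = 182 - j208.9 Ω = 277.1∠-48.9° Ω.
Step 4 — Power factor: PF = cos(φ) = Re(Z)/|Z| = 182/277.1 = 0.6568.
Step 5 — Type: Im(Z) = -208.9 ⇒ leading (phase φ = -48.9°).

PF = 0.6568 (leading, φ = -48.9°)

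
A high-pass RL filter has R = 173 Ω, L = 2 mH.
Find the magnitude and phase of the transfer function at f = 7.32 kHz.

Step 1 — Angular frequency: ω = 2π·7320 = 4.599e+04 rad/s.
Step 2 — Transfer function: H(jω) = jωL/(R + jωL).
Step 3 — Numerator jωL = j·91.99; denominator R + jωL = 173 + j91.99.
Step 4 — H = 0.2204 + j0.4145.
Step 5 — Magnitude: |H| = 0.4695 (-6.6 dB); phase: φ = 62.0°.

|H| = 0.4695 (-6.6 dB), φ = 62.0°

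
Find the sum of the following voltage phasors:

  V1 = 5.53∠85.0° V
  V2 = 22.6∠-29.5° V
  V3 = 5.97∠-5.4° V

Step 1 — Convert each phasor to rectangular form:
  V1 = 5.53·(cos(85.0°) + j·sin(85.0°)) = 0.482 + j5.509 V
  V2 = 22.6·(cos(-29.5°) + j·sin(-29.5°)) = 19.67 - j11.13 V
  V3 = 5.97·(cos(-5.4°) + j·sin(-5.4°)) = 5.944 - j0.5618 V
Step 2 — Sum components: V_total = 26.1 - j6.182 V.
Step 3 — Convert to polar: |V_total| = 26.82 V, ∠V_total = -13.3°.

V_total = 26.82∠-13.3° V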